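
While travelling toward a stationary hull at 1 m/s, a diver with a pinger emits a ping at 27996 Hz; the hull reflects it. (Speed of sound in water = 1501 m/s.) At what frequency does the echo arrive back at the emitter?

28033 Hz

The hull receives the sound from a moving source: f₁ = f₀ · v/(v − v_e) = 27996 × 1501/1500 ≈ 28015 Hz.
On the return leg the diver with a pinger is a moving observer: f₂ = f₁ · (v + v_e)/v = 28015 × 1502/1501 ≈ 28033 Hz.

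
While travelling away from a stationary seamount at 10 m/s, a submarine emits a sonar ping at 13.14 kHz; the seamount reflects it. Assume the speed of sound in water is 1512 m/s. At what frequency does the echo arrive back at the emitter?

12.97 kHz

The seamount receives the sound from a moving source: f₁ = f₀ · v/(v + v_e) = 13.14 × 1512/1522 ≈ 13.05 kHz.
On the return leg the submarine is a moving observer: f₂ = f₁ · (v − v_e)/v = 13.05 × 1502/1512 ≈ 12.97 kHz.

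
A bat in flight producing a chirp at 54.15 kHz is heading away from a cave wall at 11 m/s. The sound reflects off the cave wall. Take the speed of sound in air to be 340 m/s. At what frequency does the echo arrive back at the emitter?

50.8 kHz

The cave wall receives the sound from a moving source: f₁ = f₀ · v/(v + v_e) = 54.15 × 340/351 ≈ 52.5 kHz.
On the return leg the bat in flight is a moving observer: f₂ = f₁ · (v − v_e)/v = 52.5 × 329/340 ≈ 50.8 kHz.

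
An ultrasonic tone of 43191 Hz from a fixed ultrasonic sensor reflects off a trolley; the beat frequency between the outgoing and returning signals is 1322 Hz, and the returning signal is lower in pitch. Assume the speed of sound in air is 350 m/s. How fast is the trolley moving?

5.4 m/s

Double Doppler shift off a moving reflector: f₂ = f₀ · (v + u)/(v − u) (u > 0 toward emitter).
Returning signal is lower, so f₂ = f₀ − Δf = 43191 − 1322 = 41869 Hz.
Rearranging, u = v · (f₂ − f₀)/(f₂ + f₀) = 350 × -1322/85060 ≈ -5.4 m/s.
So the trolley is moving at 5.4 m/s away from the emitter.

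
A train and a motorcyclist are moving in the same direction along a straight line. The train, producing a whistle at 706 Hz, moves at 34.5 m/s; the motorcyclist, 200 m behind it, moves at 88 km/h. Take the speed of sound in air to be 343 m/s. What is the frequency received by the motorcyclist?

88 km/h = 24.44 m/s.
The motorcyclist is behind, so the train is moving away from it while the motorcyclist is moving toward the train.
Both move, so f' = f · (v + v_o)/(v + v_s).
f' = 706 × (343 + 24.44)/(343 + 34.5) = 706 × 367.44/377.5 ≈ 687 Hz.

687 Hz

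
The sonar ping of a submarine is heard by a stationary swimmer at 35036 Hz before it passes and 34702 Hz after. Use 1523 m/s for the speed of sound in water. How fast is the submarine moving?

7.3 m/s

f₁/f₂ = (v + v_s)/(v − v_s), so v_s = v · (f₁ − f₂)/(f₁ + f₂).
v_s = 1523 × (35036 − 34702)/(35036 + 34702) = 1523 × 334/69738 ≈ 7.3 m/s.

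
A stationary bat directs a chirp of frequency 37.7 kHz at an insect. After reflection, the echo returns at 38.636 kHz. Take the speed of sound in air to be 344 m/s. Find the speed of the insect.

4.2 m/s

Double Doppler shift off a moving reflector: f₂ = f₀ · (v + u)/(v − u) (u > 0 toward emitter).
Rearranging, u = v · (f₂ − f₀)/(f₂ + f₀) = 344 × 0.936/76.336 ≈ 4.2 m/s.
So the insect is moving at 4.2 m/s toward the emitter.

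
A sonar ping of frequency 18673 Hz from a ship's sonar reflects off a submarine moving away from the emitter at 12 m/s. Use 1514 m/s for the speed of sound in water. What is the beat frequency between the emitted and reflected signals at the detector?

294 Hz

The submarine first receives the wave as a moving observer: f₁ = f₀ · (v − u)/v = 18673 × (1514 − 12)/1514 ≈ 18525 Hz.
The reflection then acts as a moving source: f₂ = f₁ · v/(v + u) ≈ 18379 Hz.
Beat frequency: |f₂ − f₀| = 2u·f₀/(v + u) = 2 × 12 × 18673/1526 ≈ 294 Hz.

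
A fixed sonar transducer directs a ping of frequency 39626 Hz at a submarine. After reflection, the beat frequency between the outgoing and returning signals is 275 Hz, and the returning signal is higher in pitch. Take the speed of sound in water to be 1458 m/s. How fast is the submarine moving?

5.0 m/s

Double Doppler shift off a moving reflector: f₂ = f₀ · (v + u)/(v − u) (u > 0 toward emitter).
Returning signal is higher, so f₂ = f₀ + Δf = 39626 + 275 = 39901 Hz.
Rearranging, u = v · (f₂ − f₀)/(f₂ + f₀) = 1458 × 275/79527 ≈ 5.0 m/s.
So the submarine is moving at 5.0 m/s toward the emitter.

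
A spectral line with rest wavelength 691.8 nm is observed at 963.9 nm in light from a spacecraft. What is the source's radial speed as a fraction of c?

λ'/λ₀ = 1.3933 > 1 (redshift), so the source is receding.
λ'/λ₀ = √((1 + β)/(1 − β)) for a receding source ⇒ β = (r² − 1)/(r² + 1) with r = λ'/λ₀.
β = (1.9413 − 1)/(1.9413 + 1) ≈ 0.320.

0.320c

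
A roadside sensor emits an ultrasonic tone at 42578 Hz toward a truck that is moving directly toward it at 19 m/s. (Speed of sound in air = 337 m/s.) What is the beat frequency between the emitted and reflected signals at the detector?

5088 Hz

The truck first receives the wave as a moving observer: f₁ = f₀ · (v + u)/v = 42578 × (337 + 19)/337 ≈ 44979 Hz.
The reflection then acts as a moving source: f₂ = f₁ · v/(v − u) ≈ 47666 Hz.
Equivalently f₂ = f₀ · (v + u)/(v − u).
Beat frequency: |f₂ − f₀| = 2u·f₀/(v − u) = 2 × 19 × 42578/318 ≈ 5088 Hz.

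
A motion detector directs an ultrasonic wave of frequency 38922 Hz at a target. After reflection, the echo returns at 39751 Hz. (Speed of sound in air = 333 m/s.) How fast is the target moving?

Double Doppler shift off a moving reflector: f₂ = f₀ · (v + u)/(v − u) (u > 0 toward emitter).
Rearranging, u = v · (f₂ − f₀)/(f₂ + f₀) = 333 × 829/78673 ≈ 3.5 m/s.
So the target is moving at 3.5 m/s toward the emitter.

3.5 m/s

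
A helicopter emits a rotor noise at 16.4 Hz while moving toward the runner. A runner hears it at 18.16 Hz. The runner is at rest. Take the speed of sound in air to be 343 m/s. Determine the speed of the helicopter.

33 m/s

f' = f · v/(v − v_s) ⇒ v_s = v · |1 − f/f'|.
v_s = 343 × |1 − 16.4/18.16| = 343 × 0.09692 ≈ 33 m/s.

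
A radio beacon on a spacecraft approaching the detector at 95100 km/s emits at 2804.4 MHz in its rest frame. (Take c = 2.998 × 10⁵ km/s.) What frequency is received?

3895.2 MHz

β = v/c = 95100/299800 = 0.3172.
Relativistic Doppler for frequency: f' = f₀ · √((1 + β)/(1 − β)).
f' = 2804.4 × √(1.3172/0.6828) = 2804.4 × 1.38894 ≈ 3895.2 MHz.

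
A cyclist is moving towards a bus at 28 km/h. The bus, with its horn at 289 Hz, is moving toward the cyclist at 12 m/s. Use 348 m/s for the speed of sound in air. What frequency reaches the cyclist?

28 km/h = 7.778 m/s.
Both move, so f' = f · (v + v_o)/(v − v_s).
f' = 289 × (348 + 7.778)/(348 − 12) = 289 × 355.78/336 ≈ 306 Hz.

306 Hz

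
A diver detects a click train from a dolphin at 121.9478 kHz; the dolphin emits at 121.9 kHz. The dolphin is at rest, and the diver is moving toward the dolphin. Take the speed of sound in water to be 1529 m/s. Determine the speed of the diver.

0.60 m/s

f' = f · (v + v_o)/v ⇒ v_o = v · |f'/f − 1|.
v_o = 1529 × |121.9478/121.9 − 1| = 1529 × 0.0003921 ≈ 0.60 m/s.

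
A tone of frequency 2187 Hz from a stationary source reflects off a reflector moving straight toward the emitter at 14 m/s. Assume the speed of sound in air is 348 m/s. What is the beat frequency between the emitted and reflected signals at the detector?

The reflector first receives the wave as a moving observer: f₁ = f₀ · (v + u)/v = 2187 × (348 + 14)/348 ≈ 2275.0 Hz.
The reflection then acts as a moving source: f₂ = f₁ · v/(v − u) ≈ 2370.3 Hz.
Equivalently f₂ = f₀ · (v + u)/(v − u).
Beat frequency: |f₂ − f₀| = 2u·f₀/(v − u) = 2 × 14 × 2187/334 ≈ 183 Hz.

183 Hz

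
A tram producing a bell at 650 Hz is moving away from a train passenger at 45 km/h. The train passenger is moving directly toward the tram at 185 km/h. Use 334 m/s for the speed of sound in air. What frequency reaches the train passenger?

723 Hz

45 km/h = 12.5 m/s; 185 km/h = 51.39 m/s.
With source receding and observer approaching, f' = f · (v + v_o)/(v + v_s).
f' = 650 × (334 + 51.39)/(334 + 12.5) = 650 × 385.39/346.5 ≈ 723 Hz.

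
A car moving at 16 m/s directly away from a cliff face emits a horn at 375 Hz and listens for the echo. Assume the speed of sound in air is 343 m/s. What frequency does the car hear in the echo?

The cliff face receives the sound from a moving source: f₁ = f₀ · v/(v + v_e) = 375 × 343/359 ≈ 358 Hz.
On the return leg the car is a moving observer: f₂ = f₁ · (v − v_e)/v = 358 × 327/343 ≈ 342 Hz.
Equivalently f₂ = f₀ · (v − v_e)/(v + v_e).

342 Hz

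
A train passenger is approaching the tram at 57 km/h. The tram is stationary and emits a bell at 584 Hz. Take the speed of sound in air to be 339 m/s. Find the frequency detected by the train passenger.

611 Hz

57 km/h = 15.83 m/s.
Moving observer, stationary source: f' = f · (v + v_o)/v.
f' = 584 × (339 + 15.83)/339 = 584 × 354.83/339 ≈ 611 Hz.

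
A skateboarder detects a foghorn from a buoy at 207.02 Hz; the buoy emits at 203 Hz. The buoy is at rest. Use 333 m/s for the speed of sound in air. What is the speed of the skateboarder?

f' > f, so the skateboarder is approaching.
f' = f · (v + v_o)/v ⇒ v_o = v · |f'/f − 1|.
v_o = 333 × |207.02/203 − 1| = 333 × 0.0198 ≈ 6.6 m/s.

6.6 m/s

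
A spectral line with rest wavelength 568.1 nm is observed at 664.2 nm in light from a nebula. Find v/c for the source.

0.155

λ'/λ₀ = 1.1692 > 1 (redshift), so the source is receding.
λ'/λ₀ = √((1 + β)/(1 − β)) for a receding source ⇒ β = (r² − 1)/(r² + 1) with r = λ'/λ₀.
β = (1.3669 − 1)/(1.3669 + 1) ≈ 0.155.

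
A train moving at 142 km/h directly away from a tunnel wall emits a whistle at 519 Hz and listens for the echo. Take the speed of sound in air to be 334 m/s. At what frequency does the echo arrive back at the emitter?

409 Hz

142 km/h = 39.44 m/s.
The tunnel wall receives the sound from a moving source: f₁ = f₀ · v/(v + v_e) = 519 × 334/373.44 ≈ 464 Hz.
On the return leg the train is a moving observer: f₂ = f₁ · (v − v_e)/v = 464 × 294.56/334 ≈ 409 Hz.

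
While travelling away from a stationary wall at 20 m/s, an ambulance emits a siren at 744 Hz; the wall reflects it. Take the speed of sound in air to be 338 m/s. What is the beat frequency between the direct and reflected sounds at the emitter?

83 Hz

The wall receives the sound from a moving source: f₁ = f₀ · v/(v + v_e) = 744 × 338/358 ≈ 702.4 Hz.
On the return leg the ambulance is a moving observer: f₂ = f₁ · (v − v_e)/v = 702.4 × 318/338 ≈ 660.9 Hz.
Equivalently f₂ = f₀ · (v − v_e)/(v + v_e).
Beat against the emitted tone: |f₂ − f₀| = 2v_e·f₀/(v + v_e) = 2 × 20 × 744/358 ≈ 83 Hz.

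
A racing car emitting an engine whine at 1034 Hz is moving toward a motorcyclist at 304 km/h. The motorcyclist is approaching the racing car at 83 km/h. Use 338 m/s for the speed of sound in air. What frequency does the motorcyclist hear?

304 km/h = 84.44 m/s; 83 km/h = 23.06 m/s.
With source approaching and observer approaching, f' = f · (v + v_o)/(v − v_s).
f' = 1034 × (338 + 23.06)/(338 − 84.44) = 1034 × 361.06/253.56 ≈ 1472 Hz.

1472 Hz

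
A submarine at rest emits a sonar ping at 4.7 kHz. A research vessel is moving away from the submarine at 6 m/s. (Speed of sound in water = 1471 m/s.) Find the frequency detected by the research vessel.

4.68 kHz

Only the observer moves, away from the source, so f' = f · (v − v_o)/v.
f' = 4.7 × (1471 − 6)/1471 = 4.7 × 1465/1471 ≈ 4.68 kHz.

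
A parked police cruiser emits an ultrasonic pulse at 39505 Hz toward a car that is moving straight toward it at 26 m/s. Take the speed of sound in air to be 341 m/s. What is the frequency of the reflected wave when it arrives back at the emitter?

46026 Hz

The car first receives the wave as a moving observer: f₁ = f₀ · (v + u)/v = 39505 × (341 + 26)/341 ≈ 42517 Hz.
On reflection it acts as a source moving toward the stationary detector: f₂ = f₁ · v/(v − u) = 42517 × 341/315 ≈ 46026 Hz.
Equivalently f₂ = f₀ · (v + u)/(v − u).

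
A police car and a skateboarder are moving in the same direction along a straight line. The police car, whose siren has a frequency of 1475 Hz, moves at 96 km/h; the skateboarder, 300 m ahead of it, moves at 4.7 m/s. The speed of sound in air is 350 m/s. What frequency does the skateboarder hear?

96 km/h = 26.67 m/s.
The skateboarder is ahead, so the police car is moving toward it while the skateboarder is moving away from the police car.
With source approaching and observer receding, f' = f · (v − v_o)/(v − v_s).
f' = 1475 × (350 − 4.7)/(350 − 26.67) = 1475 × 345.3/323.33 ≈ 1575 Hz.

1575 Hz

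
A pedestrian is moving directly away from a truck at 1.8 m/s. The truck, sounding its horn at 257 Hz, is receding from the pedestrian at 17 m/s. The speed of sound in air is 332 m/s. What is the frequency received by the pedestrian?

Both move, so f' = f · (v − v_o)/(v + v_s).
f' = 257 × (332 − 1.8)/(332 + 17) = 257 × 330.2/349 ≈ 243 Hz.

243 Hz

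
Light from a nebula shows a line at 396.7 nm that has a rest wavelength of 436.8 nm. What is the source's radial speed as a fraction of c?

λ'/λ₀ = 0.9082 < 1 (blueshift), so the source is approaching.
λ'/λ₀ = √((1 − β)/(1 + β)) for an approaching source ⇒ β = (1 − r²)/(1 + r²) with r = λ'/λ₀.
β = (1 − 0.8248)/(1 + 0.8248) ≈ 0.096.

0.096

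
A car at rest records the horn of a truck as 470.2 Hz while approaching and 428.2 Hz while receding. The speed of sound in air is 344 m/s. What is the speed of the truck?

16.1 m/s

f₁/f₂ = (v + v_s)/(v − v_s), so v_s = v · (f₁ − f₂)/(f₁ + f₂).
v_s = 344 × (470.2 − 428.2)/(470.2 + 428.2) = 344 × 42.0/898.4 ≈ 16.1 m/s.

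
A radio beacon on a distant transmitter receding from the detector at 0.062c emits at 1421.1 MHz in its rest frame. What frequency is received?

Relativistic Doppler for frequency: f' = f₀ · √((1 − β)/(1 + β)).
f' = 1421.1 × √(0.9380/1.0620) = 1421.1 × 0.93981 ≈ 1335.6 MHz.

1335.6 MHz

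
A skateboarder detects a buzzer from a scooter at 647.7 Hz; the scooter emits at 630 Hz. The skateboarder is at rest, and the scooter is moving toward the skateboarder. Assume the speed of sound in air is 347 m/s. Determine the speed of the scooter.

f' = f · v/(v − v_s) ⇒ v_s = v · |1 − f/f'|.
v_s = 347 × |1 − 630/647.7| = 347 × 0.02733 ≈ 9.5 m/s.

9.5 m/s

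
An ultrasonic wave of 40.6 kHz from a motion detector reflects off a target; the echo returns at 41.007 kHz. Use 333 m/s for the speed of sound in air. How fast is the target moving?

1.66 m/s

Double Doppler shift off a moving reflector: f₂ = f₀ · (v + u)/(v − u) (u > 0 toward emitter).
Rearranging, u = v · (f₂ − f₀)/(f₂ + f₀) = 333 × 0.407/81.607 ≈ 1.66 m/s.
So the target is moving at 1.66 m/s toward the emitter.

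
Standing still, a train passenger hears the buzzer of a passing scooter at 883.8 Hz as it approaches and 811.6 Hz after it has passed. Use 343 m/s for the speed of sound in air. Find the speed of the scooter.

14.6 m/s

f₁/f₂ = (v + v_s)/(v − v_s), so v_s = v · (f₁ − f₂)/(f₁ + f₂).
v_s = 343 × (883.8 − 811.6)/(883.8 + 811.6) = 343 × 72.2/1695.4 ≈ 14.6 m/s.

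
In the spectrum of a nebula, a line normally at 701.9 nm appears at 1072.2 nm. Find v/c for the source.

λ'/λ₀ = 1.5276 > 1 (redshift), so the source is receding.
λ'/λ₀ = √((1 + β)/(1 − β)) for a receding source ⇒ β = (r² − 1)/(r² + 1) with r = λ'/λ₀.
β = (2.3335 − 1)/(2.3335 + 1) ≈ 0.400.

0.400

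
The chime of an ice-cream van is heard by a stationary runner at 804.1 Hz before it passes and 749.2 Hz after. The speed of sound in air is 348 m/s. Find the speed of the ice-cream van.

f₁/f₂ = (v + v_s)/(v − v_s), so v_s = v · (f₁ − f₂)/(f₁ + f₂).
v_s = 348 × (804.1 − 749.2)/(804.1 + 749.2) = 348 × 54.9/1553.3 ≈ 12.3 m/s.

12.3 m/s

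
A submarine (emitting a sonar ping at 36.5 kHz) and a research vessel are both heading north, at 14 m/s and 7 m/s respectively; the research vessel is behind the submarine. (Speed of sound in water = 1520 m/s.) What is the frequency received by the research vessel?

The research vessel is behind, so the submarine is moving away from it while the research vessel is moving toward the submarine.
With source receding and observer approaching, f' = f · (v + v_o)/(v + v_s).
f' = 36.5 × (1520 + 7)/(1520 + 14) = 36.5 × 1527/1534 ≈ 36.3 kHz.

36.3 kHz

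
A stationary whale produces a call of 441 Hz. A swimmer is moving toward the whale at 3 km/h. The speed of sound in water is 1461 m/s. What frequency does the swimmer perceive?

3 km/h = 0.8333 m/s.
Only the observer moves, toward the source, so f' = f · (v + v_o)/v.
f' = 441 × (1461 + 0.8333)/1461 = 441 × 1461.8/1461 ≈ 441 Hz.

441 Hz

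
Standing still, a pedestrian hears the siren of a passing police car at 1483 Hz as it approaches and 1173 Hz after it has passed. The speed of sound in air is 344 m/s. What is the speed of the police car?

40 m/s

f₁/f₂ = (v + v_s)/(v − v_s), so v_s = v · (f₁ − f₂)/(f₁ + f₂).
v_s = 344 × (1483 − 1173)/(1483 + 1173) = 344 × 310/2656 ≈ 40 m/s.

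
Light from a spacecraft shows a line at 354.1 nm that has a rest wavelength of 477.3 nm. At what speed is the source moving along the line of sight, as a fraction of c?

0.290c

λ'/λ₀ = 0.7419 < 1 (blueshift), so the source is approaching.
λ'/λ₀ = √((1 − β)/(1 + β)) for an approaching source ⇒ β = (1 − r²)/(1 + r²) with r = λ'/λ₀.
β = (1 − 0.5504)/(1 + 0.5504) ≈ 0.290.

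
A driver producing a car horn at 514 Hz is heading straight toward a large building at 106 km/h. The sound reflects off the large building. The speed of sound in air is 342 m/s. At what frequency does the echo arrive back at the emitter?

106 km/h = 29.44 m/s.
The large building receives the sound from a moving source: f₁ = f₀ · v/(v − v_e) = 514 × 342/312.56 ≈ 562 Hz.
On the return leg the driver is a moving observer: f₂ = f₁ · (v + v_e)/v = 562 × 371.44/342 ≈ 611 Hz.

611 Hz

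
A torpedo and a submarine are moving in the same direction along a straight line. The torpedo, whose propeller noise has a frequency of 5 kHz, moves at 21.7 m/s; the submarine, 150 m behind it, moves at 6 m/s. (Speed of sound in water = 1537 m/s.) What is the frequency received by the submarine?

4.95 kHz

The submarine is behind, so the torpedo is moving away from it while the submarine is moving toward the torpedo.
Both move, so f' = f · (v + v_o)/(v + v_s).
f' = 5 × (1537 + 6)/(1537 + 21.7) = 5 × 1543/1558.7 ≈ 4.95 kHz.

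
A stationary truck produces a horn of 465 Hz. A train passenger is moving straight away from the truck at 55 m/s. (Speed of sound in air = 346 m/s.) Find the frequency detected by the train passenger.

Moving observer, stationary source: f' = f · (v − v_o)/v.
f' = 465 × (346 − 55)/346 = 465 × 291/346 ≈ 391 Hz.

391 Hz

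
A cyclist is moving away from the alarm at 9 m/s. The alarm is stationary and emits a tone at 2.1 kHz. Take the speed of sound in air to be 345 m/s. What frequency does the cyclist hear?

Moving observer, stationary source: f' = f · (v − v_o)/v.
f' = 2.1 × (345 − 9)/345 = 2.1 × 336/345 ≈ 2.05 kHz.

2.05 kHz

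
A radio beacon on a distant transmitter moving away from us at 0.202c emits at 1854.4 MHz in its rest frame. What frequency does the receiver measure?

Relativistic Doppler for frequency: f' = f₀ · √((1 − β)/(1 + β)).
f' = 1854.4 × √(0.7980/1.2020) = 1854.4 × 0.81480 ≈ 1511.0 MHz.

1511.0 MHz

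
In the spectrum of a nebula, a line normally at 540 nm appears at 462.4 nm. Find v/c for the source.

0.154

λ'/λ₀ = 0.8563 < 1 (blueshift), so the source is approaching.
λ'/λ₀ = √((1 − β)/(1 + β)) for an approaching source ⇒ β = (1 − r²)/(1 + r²) with r = λ'/λ₀.
β = (1 − 0.7332)/(1 + 0.7332) ≈ 0.154.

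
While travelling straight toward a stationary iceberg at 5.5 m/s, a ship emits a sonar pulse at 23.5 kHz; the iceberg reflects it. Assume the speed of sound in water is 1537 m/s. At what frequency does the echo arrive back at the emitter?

23.7 kHz

The iceberg receives the sound from a moving source: f₁ = f₀ · v/(v − v_e) = 23.5 × 1537/1531.5 ≈ 23.6 kHz.
On the return leg the ship is a moving observer: f₂ = f₁ · (v + v_e)/v = 23.6 × 1542.5/1537 ≈ 23.7 kHz.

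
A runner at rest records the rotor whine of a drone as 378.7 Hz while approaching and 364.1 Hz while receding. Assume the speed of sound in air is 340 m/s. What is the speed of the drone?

f₁/f₂ = (v + v_s)/(v − v_s), so v_s = v · (f₁ − f₂)/(f₁ + f₂).
v_s = 340 × (378.7 − 364.1)/(378.7 + 364.1) = 340 × 14.6/742.8 ≈ 6.7 m/s.

6.7 m/s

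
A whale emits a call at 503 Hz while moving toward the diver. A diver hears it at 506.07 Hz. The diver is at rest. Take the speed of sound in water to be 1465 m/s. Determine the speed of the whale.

f' = f · v/(v − v_s) ⇒ v_s = v · |1 − f/f'|.
v_s = 1465 × |1 − 503/506.07| = 1465 × 0.006066 ≈ 8.9 m/s.

8.9 m/s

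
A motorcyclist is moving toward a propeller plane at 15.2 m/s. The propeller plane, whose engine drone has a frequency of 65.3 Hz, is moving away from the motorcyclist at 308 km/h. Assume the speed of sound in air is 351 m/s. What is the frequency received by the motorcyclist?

54.8 Hz

308 km/h = 85.56 m/s.
Both move, so f' = f · (v + v_o)/(v + v_s).
f' = 65.3 × (351 + 15.2)/(351 + 85.56) = 65.3 × 366.2/436.56 ≈ 54.8 Hz.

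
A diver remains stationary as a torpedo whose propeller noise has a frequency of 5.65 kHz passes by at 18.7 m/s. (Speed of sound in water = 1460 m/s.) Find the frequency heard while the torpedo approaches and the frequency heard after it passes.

Approaching: f₁ = f · v/(v − v_s) = 5.65 × 1460/1441.3 ≈ 5.72 kHz.
Receding: f₂ = f · v/(v + v_s) = 5.65 × 1460/1478.7 ≈ 5.58 kHz.

5.72 kHz approaching; 5.58 kHz receding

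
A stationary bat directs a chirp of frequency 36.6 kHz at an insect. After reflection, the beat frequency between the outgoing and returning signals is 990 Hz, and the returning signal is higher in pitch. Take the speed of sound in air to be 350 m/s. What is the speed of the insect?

4.7 m/s

Double Doppler shift off a moving reflector: f₂ = f₀ · (v + u)/(v − u) (u > 0 toward emitter).
Returning signal is higher, so f₂ = f₀ + Δf = 36600 + 990 = 37590 Hz.
Rearranging, u = v · (f₂ − f₀)/(f₂ + f₀) = 350 × 990/74190 ≈ 4.7 m/s.
So the insect is moving at 4.7 m/s toward the emitter.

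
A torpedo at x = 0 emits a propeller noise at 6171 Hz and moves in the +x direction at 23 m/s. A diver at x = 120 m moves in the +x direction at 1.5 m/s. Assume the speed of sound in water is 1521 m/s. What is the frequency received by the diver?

6260 Hz

The observer lies on the +x side, so the source is heading toward the observer and the observer is heading away from the source.
General Doppler shift: f' = f · (v − v_o)/(v − v_s).
f' = 6171 × (1521 − 1.5)/(1521 − 23) = 6171 × 1519.5/1498 ≈ 6260 Hz.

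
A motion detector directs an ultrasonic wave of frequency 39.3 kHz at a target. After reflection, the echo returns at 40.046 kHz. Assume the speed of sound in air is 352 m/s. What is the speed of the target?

Double Doppler shift off a moving reflector: f₂ = f₀ · (v + u)/(v − u) (u > 0 toward emitter).
Rearranging, u = v · (f₂ − f₀)/(f₂ + f₀) = 352 × 0.746/79.346 ≈ 3.3 m/s.
So the target is moving at 3.3 m/s toward the emitter.

3.3 m/s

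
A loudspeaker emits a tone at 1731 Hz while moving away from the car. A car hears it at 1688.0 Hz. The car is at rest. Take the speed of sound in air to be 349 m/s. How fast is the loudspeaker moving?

8.9 m/s

f' = f · v/(v + v_s) ⇒ v_s = v · |1 − f/f'|.
v_s = 349 × |1 − 1731/1688.0| = 349 × 0.02547 ≈ 8.9 m/s.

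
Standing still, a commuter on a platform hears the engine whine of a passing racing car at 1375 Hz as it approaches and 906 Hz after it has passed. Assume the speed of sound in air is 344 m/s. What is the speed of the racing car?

71 m/s

f₁/f₂ = (v + v_s)/(v − v_s), so v_s = v · (f₁ − f₂)/(f₁ + f₂).
v_s = 344 × (1375 − 906)/(1375 + 906) = 344 × 469/2281 ≈ 71 m/s.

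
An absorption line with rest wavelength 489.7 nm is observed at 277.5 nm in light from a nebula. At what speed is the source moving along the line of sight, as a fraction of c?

0.514c

λ'/λ₀ = 0.5667 < 1 (blueshift), so the source is approaching.
λ'/λ₀ = √((1 − β)/(1 + β)) for an approaching source ⇒ β = (1 − r²)/(1 + r²) with r = λ'/λ₀.
β = (1 − 0.3211)/(1 + 0.3211) ≈ 0.514.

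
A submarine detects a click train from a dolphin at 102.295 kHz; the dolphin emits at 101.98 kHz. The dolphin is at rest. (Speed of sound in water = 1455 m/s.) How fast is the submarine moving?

f' > f, so the submarine is approaching.
f' = f · (v + v_o)/v ⇒ v_o = v · |f'/f − 1|.
v_o = 1455 × |102.295/101.98 − 1| = 1455 × 0.003089 ≈ 4.5 m/s.

4.5 m/s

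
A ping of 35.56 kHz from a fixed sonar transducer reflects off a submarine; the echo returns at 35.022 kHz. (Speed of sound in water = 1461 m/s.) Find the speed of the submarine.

11.1 m/s

Double Doppler shift off a moving reflector: f₂ = f₀ · (v + u)/(v − u) (u > 0 toward emitter).
Rearranging, u = v · (f₂ − f₀)/(f₂ + f₀) = 1461 × -0.538/70.582 ≈ -11.1 m/s.
So the submarine is moving at 11.1 m/s away from the emitter.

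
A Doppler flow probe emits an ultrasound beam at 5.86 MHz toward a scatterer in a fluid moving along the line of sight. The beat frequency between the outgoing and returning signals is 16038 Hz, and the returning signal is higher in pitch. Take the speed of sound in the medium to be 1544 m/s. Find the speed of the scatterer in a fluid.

Double Doppler shift off a moving reflector: f₂ = f₀ · (v + u)/(v − u) (u > 0 toward emitter).
Returning signal is higher, so f₂ = f₀ + Δf = 5860000 + 16038 = 5876038 Hz.
Rearranging, u = v · (f₂ − f₀)/(f₂ + f₀) = 1544 × 16038/11736038 ≈ 2.11 m/s.
So the scatterer in a fluid is moving at 2.11 m/s toward the emitter.

2.11 m/s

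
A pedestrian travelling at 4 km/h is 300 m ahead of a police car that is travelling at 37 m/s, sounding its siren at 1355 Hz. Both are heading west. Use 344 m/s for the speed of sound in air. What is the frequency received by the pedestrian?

1513 Hz

4 km/h = 1.111 m/s.
The pedestrian is ahead, so the police car is moving toward it while the pedestrian is moving away from the police car.
General Doppler shift: f' = f · (v − v_o)/(v − v_s).
f' = 1355 × (344 − 1.111)/(344 − 37) = 1355 × 342.89/307 ≈ 1513 Hz.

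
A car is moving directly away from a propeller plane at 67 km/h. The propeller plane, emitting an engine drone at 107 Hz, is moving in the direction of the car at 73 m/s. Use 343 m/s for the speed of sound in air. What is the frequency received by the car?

67 km/h = 18.61 m/s.
General Doppler shift: f' = f · (v − v_o)/(v − v_s).
f' = 107 × (343 − 18.61)/(343 − 73) = 107 × 324.39/270 ≈ 129 Hz.

129 Hz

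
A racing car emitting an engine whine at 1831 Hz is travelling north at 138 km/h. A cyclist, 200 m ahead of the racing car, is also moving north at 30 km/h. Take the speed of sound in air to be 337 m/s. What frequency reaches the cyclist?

2015 Hz

138 km/h = 38.33 m/s; 30 km/h = 8.333 m/s.
The cyclist is ahead, so the racing car is moving toward it while the cyclist is moving away from the racing car.
Both move, so f' = f · (v − v_o)/(v − v_s).
f' = 1831 × (337 − 8.333)/(337 − 38.33) = 1831 × 328.67/298.67 ≈ 2015 Hz.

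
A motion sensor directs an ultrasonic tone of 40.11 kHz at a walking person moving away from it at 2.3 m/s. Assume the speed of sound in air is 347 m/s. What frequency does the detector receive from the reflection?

39.6 kHz

The walking person first receives the wave as a moving observer: f₁ = f₀ · (v − u)/v = 40.11 × (347 − 2.3)/347 ≈ 39.8 kHz.
The reflection then acts as a moving source: f₂ = f₁ · v/(v + u) ≈ 39.6 kHz.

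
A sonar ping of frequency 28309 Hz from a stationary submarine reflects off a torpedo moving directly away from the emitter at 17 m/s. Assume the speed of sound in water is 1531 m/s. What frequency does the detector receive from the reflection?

27687 Hz

The torpedo first receives the wave as a moving observer: f₁ = f₀ · (v − u)/v = 28309 × (1531 − 17)/1531 ≈ 27995 Hz.
On reflection it acts as a source moving away from the stationary detector: f₂ = f₁ · v/(v + u) = 27995 × 1531/1548 ≈ 27687 Hz.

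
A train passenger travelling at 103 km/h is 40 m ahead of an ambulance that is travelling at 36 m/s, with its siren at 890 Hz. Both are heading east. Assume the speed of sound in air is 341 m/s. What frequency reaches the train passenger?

103 km/h = 28.61 m/s.
The train passenger is ahead, so the ambulance is moving toward it while the train passenger is moving away from the ambulance.
Both move, so f' = f · (v − v_o)/(v − v_s).
f' = 890 × (341 − 28.61)/(341 − 36) = 890 × 312.39/305 ≈ 912 Hz.

912 Hz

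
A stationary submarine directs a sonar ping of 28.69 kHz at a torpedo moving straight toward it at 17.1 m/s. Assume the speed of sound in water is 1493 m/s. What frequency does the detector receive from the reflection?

29.4 kHz

At the torpedo (a moving observer), f₁ = f₀ · (v + u)/v = 28.69 × 1510.1/1493 ≈ 29.0 kHz.
On reflection it acts as a source moving toward the stationary detector: f₂ = f₁ · v/(v − u) = 29.0 × 1493/1475.9 ≈ 29.4 kHz.
Equivalently f₂ = f₀ · (v + u)/(v − u).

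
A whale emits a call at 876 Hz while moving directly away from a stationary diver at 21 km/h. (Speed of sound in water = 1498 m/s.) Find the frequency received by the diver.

873 Hz

21 km/h = 5.833 m/s.
Moving source, stationary observer: f' = f · v/(v + v_s) since the source is receding.
f' = 876 × 1498/(1498 + 5.833) = 876 × 1498/1504 ≈ 873 Hz.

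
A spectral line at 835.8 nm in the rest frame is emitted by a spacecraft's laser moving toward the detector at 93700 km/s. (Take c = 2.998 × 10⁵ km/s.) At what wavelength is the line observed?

β = v/c = 93700/299800 = 0.3125.
Relativistic Doppler for wavelength: λ' = λ₀ · √((1 − β)/(1 + β)).
λ' = 835.8 × √(0.6875/1.3125) = 835.8 × 0.72371 ≈ 604.9 nm.

604.9 nm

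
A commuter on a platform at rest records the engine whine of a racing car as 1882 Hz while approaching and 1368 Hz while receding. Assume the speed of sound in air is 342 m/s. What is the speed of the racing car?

54 m/s

f₁/f₂ = (v + v_s)/(v − v_s), so v_s = v · (f₁ − f₂)/(f₁ + f₂).
v_s = 342 × (1882 − 1368)/(1882 + 1368) = 342 × 514/3250 ≈ 54 m/s.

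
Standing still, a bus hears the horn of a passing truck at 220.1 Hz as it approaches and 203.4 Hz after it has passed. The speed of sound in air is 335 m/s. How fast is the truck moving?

f₁/f₂ = (v + v_s)/(v − v_s), so v_s = v · (f₁ − f₂)/(f₁ + f₂).
v_s = 335 × (220.1 − 203.4)/(220.1 + 203.4) = 335 × 16.7/423.5 ≈ 13.2 m/s.

13.2 m/s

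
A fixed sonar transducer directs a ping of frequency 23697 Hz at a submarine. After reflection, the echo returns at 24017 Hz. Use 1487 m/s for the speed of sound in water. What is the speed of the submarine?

Double Doppler shift off a moving reflector: f₂ = f₀ · (v + u)/(v − u) (u > 0 toward emitter).
Rearranging, u = v · (f₂ − f₀)/(f₂ + f₀) = 1487 × 320/47714 ≈ 10.0 m/s.
So the submarine is moving at 10.0 m/s toward the emitter.

10.0 m/s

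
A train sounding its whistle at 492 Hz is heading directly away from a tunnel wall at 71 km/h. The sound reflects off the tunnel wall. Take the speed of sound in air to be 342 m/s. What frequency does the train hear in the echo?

438 Hz

71 km/h = 19.72 m/s.
The tunnel wall receives the sound from a moving source: f₁ = f₀ · v/(v + v_e) = 492 × 342/361.72 ≈ 465 Hz.
On the return leg the train is a moving observer: f₂ = f₁ · (v − v_e)/v = 465 × 322.28/342 ≈ 438 Hz.
Equivalently f₂ = f₀ · (v − v_e)/(v + v_e).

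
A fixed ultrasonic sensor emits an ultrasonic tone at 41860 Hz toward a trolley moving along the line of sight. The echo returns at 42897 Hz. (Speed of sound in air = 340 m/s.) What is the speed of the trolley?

4.2 m/s

Double Doppler shift off a moving reflector: f₂ = f₀ · (v + u)/(v − u) (u > 0 toward emitter).
Rearranging, u = v · (f₂ − f₀)/(f₂ + f₀) = 340 × 1037/84757 ≈ 4.2 m/s.
So the trolley is moving at 4.2 m/s toward the emitter.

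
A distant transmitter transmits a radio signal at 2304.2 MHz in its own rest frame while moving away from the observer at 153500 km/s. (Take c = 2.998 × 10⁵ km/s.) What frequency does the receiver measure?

1309.0 MHz

β = v/c = 153500/299800 = 0.5120.
Relativistic Doppler for frequency: f' = f₀ · √((1 − β)/(1 + β)).
f' = 2304.2 × √(0.4880/1.5120) = 2304.2 × 0.56811 ≈ 1309.0 MHz.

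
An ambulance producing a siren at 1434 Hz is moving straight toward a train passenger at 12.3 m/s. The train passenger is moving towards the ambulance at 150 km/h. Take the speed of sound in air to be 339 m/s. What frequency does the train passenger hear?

150 km/h = 41.67 m/s.
General Doppler shift: f' = f · (v + v_o)/(v − v_s).
f' = 1434 × (339 + 41.67)/(339 − 12.3) = 1434 × 380.67/326.7 ≈ 1671 Hz.

1671 Hz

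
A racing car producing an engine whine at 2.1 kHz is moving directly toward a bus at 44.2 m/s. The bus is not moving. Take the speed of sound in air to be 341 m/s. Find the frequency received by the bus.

Moving source, stationary observer: f' = f · v/(v − v_s) since the source is approaching.
f' = 2.1 × 341/(341 − 44.2) = 2.1 × 341/296.8 ≈ 2.41 kHz.

2.41 kHz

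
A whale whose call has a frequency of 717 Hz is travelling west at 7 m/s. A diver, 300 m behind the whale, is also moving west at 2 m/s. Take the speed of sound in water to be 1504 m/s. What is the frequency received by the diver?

715 Hz

The diver is behind, so the whale is moving away from it while the diver is moving toward the whale.
With source receding and observer approaching, f' = f · (v + v_o)/(v + v_s).
f' = 717 × (1504 + 2)/(1504 + 7) = 717 × 1506/1511 ≈ 715 Hz.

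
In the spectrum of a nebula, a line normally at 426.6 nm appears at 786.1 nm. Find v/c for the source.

λ'/λ₀ = 1.8427 > 1 (redshift), so the source is receding.
λ'/λ₀ = √((1 + β)/(1 − β)) for a receding source ⇒ β = (r² − 1)/(r² + 1) with r = λ'/λ₀.
β = (3.3956 − 1)/(3.3956 + 1) ≈ 0.545.

0.545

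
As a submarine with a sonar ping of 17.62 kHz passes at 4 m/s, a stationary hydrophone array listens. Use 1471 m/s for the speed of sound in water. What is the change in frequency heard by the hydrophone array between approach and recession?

0.0958 kHz

Approaching: f₁ = f · v/(v − v_s) = 17.62 × 1471/1467 ≈ 17.6680 kHz.
Receding: f₂ = f · v/(v + v_s) = 17.62 × 1471/1475 ≈ 17.5722 kHz.
Drop: f₁ − f₂ = 2f·v·v_s/(v² − v_s²) = 2 × 17.62 × 1471 × 4/(1471² − 4²) ≈ 0.0958 kHz.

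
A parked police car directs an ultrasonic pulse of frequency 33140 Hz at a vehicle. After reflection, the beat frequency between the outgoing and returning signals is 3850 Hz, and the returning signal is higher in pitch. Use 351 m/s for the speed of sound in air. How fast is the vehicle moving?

19.3 m/s

Double Doppler shift off a moving reflector: f₂ = f₀ · (v + u)/(v − u) (u > 0 toward emitter).
Returning signal is higher, so f₂ = f₀ + Δf = 33140 + 3850 = 36990 Hz.
Rearranging, u = v · (f₂ − f₀)/(f₂ + f₀) = 351 × 3850/70130 ≈ 19.3 m/s.
So the vehicle is moving at 19.3 m/s toward the emitter.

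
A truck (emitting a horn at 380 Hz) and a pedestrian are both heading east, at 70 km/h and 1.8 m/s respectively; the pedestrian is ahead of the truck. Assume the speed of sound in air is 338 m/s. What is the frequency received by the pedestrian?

401 Hz

70 km/h = 19.44 m/s.
The pedestrian is ahead, so the truck is moving toward it while the pedestrian is moving away from the truck.
Both move, so f' = f · (v − v_o)/(v − v_s).
f' = 380 × (338 − 1.8)/(338 − 19.44) = 380 × 336.2/318.56 ≈ 401 Hz.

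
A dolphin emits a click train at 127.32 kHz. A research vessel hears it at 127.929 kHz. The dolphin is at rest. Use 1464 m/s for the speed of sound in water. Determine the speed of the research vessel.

7.0 m/s

f' > f, so the research vessel is approaching.
f' = f · (v + v_o)/v ⇒ v_o = v · |f'/f − 1|.
v_o = 1464 × |127.929/127.32 − 1| = 1464 × 0.004783 ≈ 7.0 m/s.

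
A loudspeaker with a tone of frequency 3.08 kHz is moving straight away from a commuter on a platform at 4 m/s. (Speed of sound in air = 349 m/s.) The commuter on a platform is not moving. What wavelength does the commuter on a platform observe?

With the source moving away from a stationary observer, f' = f · v/(v + v_s).
f' = 3.08 × 349/(349 + 4) ≈ 3.05 kHz.
λ' = v/f' = 349/3045.1 ≈ 11.5 cm.

11.5 cm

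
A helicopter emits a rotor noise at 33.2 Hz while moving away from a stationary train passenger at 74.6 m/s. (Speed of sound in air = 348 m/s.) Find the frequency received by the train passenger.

27.3 Hz

With the source moving away from a stationary observer, f' = f · v/(v + v_s).
f' = 33.2 × 348/(348 + 74.6) = 33.2 × 348/422.6 ≈ 27.3 Hz.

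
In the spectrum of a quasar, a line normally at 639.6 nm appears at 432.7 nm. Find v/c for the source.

λ'/λ₀ = 0.6765 < 1 (blueshift), so the source is approaching.
λ'/λ₀ = √((1 − β)/(1 + β)) for an approaching source ⇒ β = (1 − r²)/(1 + r²) with r = λ'/λ₀.
β = (1 − 0.4577)/(1 + 0.4577) ≈ 0.372.

0.372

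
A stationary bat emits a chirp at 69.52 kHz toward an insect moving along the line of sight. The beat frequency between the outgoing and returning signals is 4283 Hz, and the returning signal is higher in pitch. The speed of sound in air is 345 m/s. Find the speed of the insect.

Double Doppler shift off a moving reflector: f₂ = f₀ · (v + u)/(v − u) (u > 0 toward emitter).
Returning signal is higher, so f₂ = f₀ + Δf = 69520 + 4283 = 73803 Hz.
Rearranging, u = v · (f₂ − f₀)/(f₂ + f₀) = 345 × 4283/143323 ≈ 10.3 m/s.
So the insect is moving at 10.3 m/s toward the emitter.

10.3 m/s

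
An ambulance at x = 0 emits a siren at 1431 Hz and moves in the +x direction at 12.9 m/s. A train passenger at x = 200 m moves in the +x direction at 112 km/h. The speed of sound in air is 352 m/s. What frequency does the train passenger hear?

1354 Hz

112 km/h = 31.11 m/s.
The observer lies on the +x side, so the source is heading toward the observer and the observer is heading away from the source.
General Doppler shift: f' = f · (v − v_o)/(v − v_s).
f' = 1431 × (352 − 31.11)/(352 − 12.9) = 1431 × 320.89/339.1 ≈ 1354 Hz.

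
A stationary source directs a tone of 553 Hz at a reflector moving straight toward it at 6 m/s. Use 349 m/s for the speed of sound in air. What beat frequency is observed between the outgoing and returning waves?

The reflector first receives the wave as a moving observer: f₁ = f₀ · (v + u)/v = 553 × (349 + 6)/349 ≈ 562.51 Hz.
On reflection it acts as a source moving toward the stationary detector: f₂ = f₁ · v/(v − u) = 562.51 × 349/343 ≈ 572.35 Hz.
Beat frequency: |f₂ − f₀| = 2u·f₀/(v − u) = 2 × 6 × 553/343 ≈ 19.3 Hz.

19.3 Hz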